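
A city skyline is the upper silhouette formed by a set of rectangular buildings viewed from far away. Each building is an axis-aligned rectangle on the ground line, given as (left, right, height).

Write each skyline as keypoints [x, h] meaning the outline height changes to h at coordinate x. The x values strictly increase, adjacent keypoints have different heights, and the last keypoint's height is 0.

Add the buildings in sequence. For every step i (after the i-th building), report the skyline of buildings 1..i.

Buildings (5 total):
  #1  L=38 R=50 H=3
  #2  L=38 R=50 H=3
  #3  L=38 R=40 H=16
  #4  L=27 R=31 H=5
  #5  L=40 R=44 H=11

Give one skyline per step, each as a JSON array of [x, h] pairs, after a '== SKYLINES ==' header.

== SKYLINES ==
[[38,3],[50,0]]
[[38,3],[50,0]]
[[38,16],[40,3],[50,0]]
[[27,5],[31,0],[38,16],[40,3],[50,0]]
[[27,5],[31,0],[38,16],[40,11],[44,3],[50,0]]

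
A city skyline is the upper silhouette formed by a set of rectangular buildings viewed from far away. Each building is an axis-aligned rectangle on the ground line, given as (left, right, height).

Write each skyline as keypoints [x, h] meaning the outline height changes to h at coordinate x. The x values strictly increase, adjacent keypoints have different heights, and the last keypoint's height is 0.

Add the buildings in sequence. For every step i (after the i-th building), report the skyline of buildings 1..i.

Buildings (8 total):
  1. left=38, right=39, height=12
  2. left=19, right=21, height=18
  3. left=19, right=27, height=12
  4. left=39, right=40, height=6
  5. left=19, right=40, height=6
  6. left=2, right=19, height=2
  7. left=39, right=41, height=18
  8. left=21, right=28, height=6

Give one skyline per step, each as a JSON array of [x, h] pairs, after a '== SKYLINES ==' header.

== SKYLINES ==
[[38,12],[39,0]]
[[19,18],[21,0],[38,12],[39,0]]
[[19,18],[21,12],[27,0],[38,12],[39,0]]
[[19,18],[21,12],[27,0],[38,12],[39,6],[40,0]]
[[19,18],[21,12],[27,6],[38,12],[39,6],[40,0]]
[[2,2],[19,18],[21,12],[27,6],[38,12],[39,6],[40,0]]
[[2,2],[19,18],[21,12],[27,6],[38,12],[39,18],[41,0]]
[[2,2],[19,18],[21,12],[27,6],[38,12],[39,18],[41,0]]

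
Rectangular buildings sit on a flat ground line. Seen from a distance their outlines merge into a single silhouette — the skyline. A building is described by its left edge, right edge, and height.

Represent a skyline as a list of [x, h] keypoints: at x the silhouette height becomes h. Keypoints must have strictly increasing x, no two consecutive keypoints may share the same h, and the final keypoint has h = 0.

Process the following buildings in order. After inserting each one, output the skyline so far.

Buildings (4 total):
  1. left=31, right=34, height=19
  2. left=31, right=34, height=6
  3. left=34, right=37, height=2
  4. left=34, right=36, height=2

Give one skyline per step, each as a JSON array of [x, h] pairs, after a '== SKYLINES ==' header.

== SKYLINES ==
[[31,19],[34,0]]
[[31,19],[34,0]]
[[31,19],[34,2],[37,0]]
[[31,19],[34,2],[37,0]]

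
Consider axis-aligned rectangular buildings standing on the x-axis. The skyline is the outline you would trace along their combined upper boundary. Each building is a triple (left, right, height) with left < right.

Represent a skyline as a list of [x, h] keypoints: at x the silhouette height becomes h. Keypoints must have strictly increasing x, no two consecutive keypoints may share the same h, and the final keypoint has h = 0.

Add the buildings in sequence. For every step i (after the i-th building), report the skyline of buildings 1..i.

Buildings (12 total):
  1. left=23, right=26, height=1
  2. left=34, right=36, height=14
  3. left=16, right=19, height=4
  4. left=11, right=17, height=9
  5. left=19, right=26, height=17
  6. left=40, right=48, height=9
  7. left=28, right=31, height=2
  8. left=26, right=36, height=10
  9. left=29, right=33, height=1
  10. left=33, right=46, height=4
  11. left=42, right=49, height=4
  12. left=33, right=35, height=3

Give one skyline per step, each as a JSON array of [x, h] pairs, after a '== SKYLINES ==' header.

== SKYLINES ==
[[23,1],[26,0]]
[[23,1],[26,0],[34,14],[36,0]]
[[16,4],[19,0],[23,1],[26,0],[34,14],[36,0]]
[[11,9],[17,4],[19,0],[23,1],[26,0],[34,14],[36,0]]
[[11,9],[17,4],[19,17],[26,0],[34,14],[36,0]]
[[11,9],[17,4],[19,17],[26,0],[34,14],[36,0],[40,9],[48,0]]
[[11,9],[17,4],[19,17],[26,0],[28,2],[31,0],[34,14],[36,0],[40,9],[48,0]]
[[11,9],[17,4],[19,17],[26,10],[34,14],[36,0],[40,9],[48,0]]
[[11,9],[17,4],[19,17],[26,10],[34,14],[36,0],[40,9],[48,0]]
[[11,9],[17,4],[19,17],[26,10],[34,14],[36,4],[40,9],[48,0]]
[[11,9],[17,4],[19,17],[26,10],[34,14],[36,4],[40,9],[48,4],[49,0]]
[[11,9],[17,4],[19,17],[26,10],[34,14],[36,4],[40,9],[48,4],[49,0]]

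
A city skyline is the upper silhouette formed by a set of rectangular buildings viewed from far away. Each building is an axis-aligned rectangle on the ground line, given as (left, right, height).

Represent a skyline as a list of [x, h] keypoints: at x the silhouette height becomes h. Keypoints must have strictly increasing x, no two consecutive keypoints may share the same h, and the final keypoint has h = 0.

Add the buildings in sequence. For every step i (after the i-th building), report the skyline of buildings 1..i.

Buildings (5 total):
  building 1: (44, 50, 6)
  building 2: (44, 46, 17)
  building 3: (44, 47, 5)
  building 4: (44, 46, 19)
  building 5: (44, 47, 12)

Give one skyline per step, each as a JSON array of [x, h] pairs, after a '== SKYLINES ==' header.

== SKYLINES ==
[[44,6],[50,0]]
[[44,17],[46,6],[50,0]]
[[44,17],[46,6],[50,0]]
[[44,19],[46,6],[50,0]]
[[44,19],[46,12],[47,6],[50,0]]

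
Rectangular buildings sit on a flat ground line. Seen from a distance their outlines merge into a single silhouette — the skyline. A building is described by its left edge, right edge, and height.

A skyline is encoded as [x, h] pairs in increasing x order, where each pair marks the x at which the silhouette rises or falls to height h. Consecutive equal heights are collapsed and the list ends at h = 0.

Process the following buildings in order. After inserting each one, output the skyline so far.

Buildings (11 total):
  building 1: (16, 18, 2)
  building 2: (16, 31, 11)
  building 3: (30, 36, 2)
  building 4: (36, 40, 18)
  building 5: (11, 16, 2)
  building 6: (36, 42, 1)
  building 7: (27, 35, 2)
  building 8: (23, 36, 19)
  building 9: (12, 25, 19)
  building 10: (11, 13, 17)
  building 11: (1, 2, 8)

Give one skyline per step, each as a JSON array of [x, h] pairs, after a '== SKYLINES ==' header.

== SKYLINES ==
[[16,2],[18,0]]
[[16,11],[31,0]]
[[16,11],[31,2],[36,0]]
[[16,11],[31,2],[36,18],[40,0]]
[[11,2],[16,11],[31,2],[36,18],[40,0]]
[[11,2],[16,11],[31,2],[36,18],[40,1],[42,0]]
[[11,2],[16,11],[31,2],[36,18],[40,1],[42,0]]
[[11,2],[16,11],[23,19],[36,18],[40,1],[42,0]]
[[11,2],[12,19],[36,18],[40,1],[42,0]]
[[11,17],[12,19],[36,18],[40,1],[42,0]]
[[1,8],[2,0],[11,17],[12,19],[36,18],[40,1],[42,0]]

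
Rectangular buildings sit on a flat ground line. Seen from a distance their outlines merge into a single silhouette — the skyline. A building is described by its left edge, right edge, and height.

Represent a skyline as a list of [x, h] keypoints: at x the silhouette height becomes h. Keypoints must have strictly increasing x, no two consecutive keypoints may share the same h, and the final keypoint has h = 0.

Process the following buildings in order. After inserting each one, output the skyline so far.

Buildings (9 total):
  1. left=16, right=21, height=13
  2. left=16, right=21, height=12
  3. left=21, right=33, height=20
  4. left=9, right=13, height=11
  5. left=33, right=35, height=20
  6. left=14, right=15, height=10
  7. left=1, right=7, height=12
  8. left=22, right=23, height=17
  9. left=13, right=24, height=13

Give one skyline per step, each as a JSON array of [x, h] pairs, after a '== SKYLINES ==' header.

== SKYLINES ==
[[16,13],[21,0]]
[[16,13],[21,0]]
[[16,13],[21,20],[33,0]]
[[9,11],[13,0],[16,13],[21,20],[33,0]]
[[9,11],[13,0],[16,13],[21,20],[35,0]]
[[9,11],[13,0],[14,10],[15,0],[16,13],[21,20],[35,0]]
[[1,12],[7,0],[9,11],[13,0],[14,10],[15,0],[16,13],[21,20],[35,0]]
[[1,12],[7,0],[9,11],[13,0],[14,10],[15,0],[16,13],[21,20],[35,0]]
[[1,12],[7,0],[9,11],[13,13],[21,20],[35,0]]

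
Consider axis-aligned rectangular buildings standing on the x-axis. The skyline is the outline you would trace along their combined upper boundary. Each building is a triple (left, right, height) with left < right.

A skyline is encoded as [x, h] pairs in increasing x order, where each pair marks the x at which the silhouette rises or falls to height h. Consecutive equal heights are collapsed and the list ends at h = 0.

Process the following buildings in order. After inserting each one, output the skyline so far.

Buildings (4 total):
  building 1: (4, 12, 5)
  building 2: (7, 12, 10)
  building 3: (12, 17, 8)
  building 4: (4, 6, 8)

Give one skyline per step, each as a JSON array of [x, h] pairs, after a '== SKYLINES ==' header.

== SKYLINES ==
[[4,5],[12,0]]
[[4,5],[7,10],[12,0]]
[[4,5],[7,10],[12,8],[17,0]]
[[4,8],[6,5],[7,10],[12,8],[17,0]]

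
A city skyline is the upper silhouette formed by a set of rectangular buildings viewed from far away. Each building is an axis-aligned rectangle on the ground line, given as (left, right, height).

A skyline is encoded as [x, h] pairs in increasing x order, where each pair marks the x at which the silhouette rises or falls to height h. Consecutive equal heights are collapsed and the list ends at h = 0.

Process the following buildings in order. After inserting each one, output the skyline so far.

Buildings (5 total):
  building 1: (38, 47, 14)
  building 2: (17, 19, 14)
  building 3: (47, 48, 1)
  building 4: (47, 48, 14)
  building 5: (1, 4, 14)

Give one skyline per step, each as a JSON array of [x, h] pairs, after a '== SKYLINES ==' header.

== SKYLINES ==
[[38,14],[47,0]]
[[17,14],[19,0],[38,14],[47,0]]
[[17,14],[19,0],[38,14],[47,1],[48,0]]
[[17,14],[19,0],[38,14],[48,0]]
[[1,14],[4,0],[17,14],[19,0],[38,14],[48,0]]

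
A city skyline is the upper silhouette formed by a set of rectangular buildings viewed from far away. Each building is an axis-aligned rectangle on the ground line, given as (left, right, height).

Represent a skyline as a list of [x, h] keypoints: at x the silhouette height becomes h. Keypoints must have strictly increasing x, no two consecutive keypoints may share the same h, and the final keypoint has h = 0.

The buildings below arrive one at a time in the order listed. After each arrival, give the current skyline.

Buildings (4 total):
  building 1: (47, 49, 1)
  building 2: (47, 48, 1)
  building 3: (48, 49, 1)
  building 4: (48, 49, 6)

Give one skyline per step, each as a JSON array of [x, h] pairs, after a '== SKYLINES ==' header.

== SKYLINES ==
[[47,1],[49,0]]
[[47,1],[49,0]]
[[47,1],[49,0]]
[[47,1],[48,6],[49,0]]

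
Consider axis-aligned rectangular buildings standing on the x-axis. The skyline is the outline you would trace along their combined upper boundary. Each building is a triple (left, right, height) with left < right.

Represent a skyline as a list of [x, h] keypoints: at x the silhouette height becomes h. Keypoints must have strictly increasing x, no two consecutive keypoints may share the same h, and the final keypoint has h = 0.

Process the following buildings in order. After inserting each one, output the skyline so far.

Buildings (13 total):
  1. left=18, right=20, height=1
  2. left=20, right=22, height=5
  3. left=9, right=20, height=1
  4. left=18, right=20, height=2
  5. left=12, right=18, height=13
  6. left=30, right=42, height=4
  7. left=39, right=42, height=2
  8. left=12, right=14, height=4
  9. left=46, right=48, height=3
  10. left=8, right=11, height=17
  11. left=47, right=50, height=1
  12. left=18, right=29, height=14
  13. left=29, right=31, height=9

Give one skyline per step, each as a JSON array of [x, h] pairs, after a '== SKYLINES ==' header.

== SKYLINES ==
[[18,1],[20,0]]
[[18,1],[20,5],[22,0]]
[[9,1],[20,5],[22,0]]
[[9,1],[18,2],[20,5],[22,0]]
[[9,1],[12,13],[18,2],[20,5],[22,0]]
[[9,1],[12,13],[18,2],[20,5],[22,0],[30,4],[42,0]]
[[9,1],[12,13],[18,2],[20,5],[22,0],[30,4],[42,0]]
[[9,1],[12,13],[18,2],[20,5],[22,0],[30,4],[42,0]]
[[9,1],[12,13],[18,2],[20,5],[22,0],[30,4],[42,0],[46,3],[48,0]]
[[8,17],[11,1],[12,13],[18,2],[20,5],[22,0],[30,4],[42,0],[46,3],[48,0]]
[[8,17],[11,1],[12,13],[18,2],[20,5],[22,0],[30,4],[42,0],[46,3],[48,1],[50,0]]
[[8,17],[11,1],[12,13],[18,14],[29,0],[30,4],[42,0],[46,3],[48,1],[50,0]]
[[8,17],[11,1],[12,13],[18,14],[29,9],[31,4],[42,0],[46,3],[48,1],[50,0]]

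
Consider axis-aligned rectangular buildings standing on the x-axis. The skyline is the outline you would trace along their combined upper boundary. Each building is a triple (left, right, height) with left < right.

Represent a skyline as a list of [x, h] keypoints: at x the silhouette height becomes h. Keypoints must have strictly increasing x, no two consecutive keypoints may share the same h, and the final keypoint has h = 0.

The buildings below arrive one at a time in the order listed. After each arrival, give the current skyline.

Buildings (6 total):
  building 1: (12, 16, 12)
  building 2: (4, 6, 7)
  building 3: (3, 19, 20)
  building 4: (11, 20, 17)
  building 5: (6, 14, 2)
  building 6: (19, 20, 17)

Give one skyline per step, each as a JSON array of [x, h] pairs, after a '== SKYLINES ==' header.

== SKYLINES ==
[[12,12],[16,0]]
[[4,7],[6,0],[12,12],[16,0]]
[[3,20],[19,0]]
[[3,20],[19,17],[20,0]]
[[3,20],[19,17],[20,0]]
[[3,20],[19,17],[20,0]]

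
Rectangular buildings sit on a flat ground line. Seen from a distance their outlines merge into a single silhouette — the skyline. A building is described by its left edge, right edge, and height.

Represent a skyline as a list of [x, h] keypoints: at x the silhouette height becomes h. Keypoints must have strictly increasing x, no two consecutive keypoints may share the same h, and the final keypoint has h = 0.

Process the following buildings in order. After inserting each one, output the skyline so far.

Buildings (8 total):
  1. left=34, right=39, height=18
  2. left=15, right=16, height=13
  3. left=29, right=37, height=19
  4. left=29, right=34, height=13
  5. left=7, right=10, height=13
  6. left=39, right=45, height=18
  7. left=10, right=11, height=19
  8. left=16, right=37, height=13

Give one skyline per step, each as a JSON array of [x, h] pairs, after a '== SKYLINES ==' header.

== SKYLINES ==
[[34,18],[39,0]]
[[15,13],[16,0],[34,18],[39,0]]
[[15,13],[16,0],[29,19],[37,18],[39,0]]
[[15,13],[16,0],[29,19],[37,18],[39,0]]
[[7,13],[10,0],[15,13],[16,0],[29,19],[37,18],[39,0]]
[[7,13],[10,0],[15,13],[16,0],[29,19],[37,18],[45,0]]
[[7,13],[10,19],[11,0],[15,13],[16,0],[29,19],[37,18],[45,0]]
[[7,13],[10,19],[11,0],[15,13],[29,19],[37,18],[45,0]]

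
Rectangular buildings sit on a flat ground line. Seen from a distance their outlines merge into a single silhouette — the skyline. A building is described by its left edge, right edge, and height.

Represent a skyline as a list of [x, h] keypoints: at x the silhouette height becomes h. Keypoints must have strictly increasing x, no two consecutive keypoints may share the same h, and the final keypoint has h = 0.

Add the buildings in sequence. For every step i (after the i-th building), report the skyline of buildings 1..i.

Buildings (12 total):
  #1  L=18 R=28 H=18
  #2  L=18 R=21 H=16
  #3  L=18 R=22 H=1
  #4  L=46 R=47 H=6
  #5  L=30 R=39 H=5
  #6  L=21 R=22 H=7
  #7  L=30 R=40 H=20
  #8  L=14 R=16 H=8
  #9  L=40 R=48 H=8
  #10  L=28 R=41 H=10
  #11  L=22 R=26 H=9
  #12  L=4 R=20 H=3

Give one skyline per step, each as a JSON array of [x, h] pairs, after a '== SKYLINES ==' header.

== SKYLINES ==
[[18,18],[28,0]]
[[18,18],[28,0]]
[[18,18],[28,0]]
[[18,18],[28,0],[46,6],[47,0]]
[[18,18],[28,0],[30,5],[39,0],[46,6],[47,0]]
[[18,18],[28,0],[30,5],[39,0],[46,6],[47,0]]
[[18,18],[28,0],[30,20],[40,0],[46,6],[47,0]]
[[14,8],[16,0],[18,18],[28,0],[30,20],[40,0],[46,6],[47,0]]
[[14,8],[16,0],[18,18],[28,0],[30,20],[40,8],[48,0]]
[[14,8],[16,0],[18,18],[28,10],[30,20],[40,10],[41,8],[48,0]]
[[14,8],[16,0],[18,18],[28,10],[30,20],[40,10],[41,8],[48,0]]
[[4,3],[14,8],[16,3],[18,18],[28,10],[30,20],[40,10],[41,8],[48,0]]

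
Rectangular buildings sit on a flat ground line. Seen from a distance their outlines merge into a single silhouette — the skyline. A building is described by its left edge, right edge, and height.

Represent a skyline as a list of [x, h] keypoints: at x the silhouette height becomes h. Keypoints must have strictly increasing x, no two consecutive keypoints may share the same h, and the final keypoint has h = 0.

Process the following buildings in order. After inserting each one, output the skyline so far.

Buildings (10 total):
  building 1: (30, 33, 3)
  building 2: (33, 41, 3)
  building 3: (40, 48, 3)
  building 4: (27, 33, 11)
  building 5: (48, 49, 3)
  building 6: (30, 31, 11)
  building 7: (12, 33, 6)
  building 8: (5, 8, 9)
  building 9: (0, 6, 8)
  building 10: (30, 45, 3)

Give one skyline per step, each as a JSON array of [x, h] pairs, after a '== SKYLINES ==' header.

== SKYLINES ==
[[30,3],[33,0]]
[[30,3],[41,0]]
[[30,3],[48,0]]
[[27,11],[33,3],[48,0]]
[[27,11],[33,3],[49,0]]
[[27,11],[33,3],[49,0]]
[[12,6],[27,11],[33,3],[49,0]]
[[5,9],[8,0],[12,6],[27,11],[33,3],[49,0]]
[[0,8],[5,9],[8,0],[12,6],[27,11],[33,3],[49,0]]
[[0,8],[5,9],[8,0],[12,6],[27,11],[33,3],[49,0]]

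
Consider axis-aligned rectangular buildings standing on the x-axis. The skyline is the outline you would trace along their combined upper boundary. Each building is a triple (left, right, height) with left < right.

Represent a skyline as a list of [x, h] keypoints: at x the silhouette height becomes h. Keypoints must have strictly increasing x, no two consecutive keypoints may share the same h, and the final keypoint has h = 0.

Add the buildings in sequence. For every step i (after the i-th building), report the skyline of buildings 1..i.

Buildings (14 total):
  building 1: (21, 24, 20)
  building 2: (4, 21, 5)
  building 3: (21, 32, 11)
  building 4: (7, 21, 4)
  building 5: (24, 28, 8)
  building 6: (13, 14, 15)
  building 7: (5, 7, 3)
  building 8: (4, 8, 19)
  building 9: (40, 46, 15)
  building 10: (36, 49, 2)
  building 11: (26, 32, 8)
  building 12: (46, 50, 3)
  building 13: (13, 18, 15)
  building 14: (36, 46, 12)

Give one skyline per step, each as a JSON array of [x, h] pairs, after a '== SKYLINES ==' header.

== SKYLINES ==
[[21,20],[24,0]]
[[4,5],[21,20],[24,0]]
[[4,5],[21,20],[24,11],[32,0]]
[[4,5],[21,20],[24,11],[32,0]]
[[4,5],[21,20],[24,11],[32,0]]
[[4,5],[13,15],[14,5],[21,20],[24,11],[32,0]]
[[4,5],[13,15],[14,5],[21,20],[24,11],[32,0]]
[[4,19],[8,5],[13,15],[14,5],[21,20],[24,11],[32,0]]
[[4,19],[8,5],[13,15],[14,5],[21,20],[24,11],[32,0],[40,15],[46,0]]
[[4,19],[8,5],[13,15],[14,5],[21,20],[24,11],[32,0],[36,2],[40,15],[46,2],[49,0]]
[[4,19],[8,5],[13,15],[14,5],[21,20],[24,11],[32,0],[36,2],[40,15],[46,2],[49,0]]
[[4,19],[8,5],[13,15],[14,5],[21,20],[24,11],[32,0],[36,2],[40,15],[46,3],[50,0]]
[[4,19],[8,5],[13,15],[18,5],[21,20],[24,11],[32,0],[36,2],[40,15],[46,3],[50,0]]
[[4,19],[8,5],[13,15],[18,5],[21,20],[24,11],[32,0],[36,12],[40,15],[46,3],[50,0]]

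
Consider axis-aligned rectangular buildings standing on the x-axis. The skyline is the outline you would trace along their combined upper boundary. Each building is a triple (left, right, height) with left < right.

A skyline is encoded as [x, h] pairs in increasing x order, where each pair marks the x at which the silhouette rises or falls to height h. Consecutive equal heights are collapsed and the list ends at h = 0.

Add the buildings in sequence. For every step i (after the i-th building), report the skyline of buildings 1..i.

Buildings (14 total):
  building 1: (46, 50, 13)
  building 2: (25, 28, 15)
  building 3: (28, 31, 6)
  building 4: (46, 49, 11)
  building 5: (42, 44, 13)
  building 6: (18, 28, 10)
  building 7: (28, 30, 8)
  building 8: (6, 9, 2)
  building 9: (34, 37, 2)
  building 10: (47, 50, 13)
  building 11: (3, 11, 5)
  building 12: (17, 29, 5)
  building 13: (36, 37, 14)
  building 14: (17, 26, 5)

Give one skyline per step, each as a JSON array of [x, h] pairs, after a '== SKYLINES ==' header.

== SKYLINES ==
[[46,13],[50,0]]
[[25,15],[28,0],[46,13],[50,0]]
[[25,15],[28,6],[31,0],[46,13],[50,0]]
[[25,15],[28,6],[31,0],[46,13],[50,0]]
[[25,15],[28,6],[31,0],[42,13],[44,0],[46,13],[50,0]]
[[18,10],[25,15],[28,6],[31,0],[42,13],[44,0],[46,13],[50,0]]
[[18,10],[25,15],[28,8],[30,6],[31,0],[42,13],[44,0],[46,13],[50,0]]
[[6,2],[9,0],[18,10],[25,15],[28,8],[30,6],[31,0],[42,13],[44,0],[46,13],[50,0]]
[[6,2],[9,0],[18,10],[25,15],[28,8],[30,6],[31,0],[34,2],[37,0],[42,13],[44,0],[46,13],[50,0]]
[[6,2],[9,0],[18,10],[25,15],[28,8],[30,6],[31,0],[34,2],[37,0],[42,13],[44,0],[46,13],[50,0]]
[[3,5],[11,0],[18,10],[25,15],[28,8],[30,6],[31,0],[34,2],[37,0],[42,13],[44,0],[46,13],[50,0]]
[[3,5],[11,0],[17,5],[18,10],[25,15],[28,8],[30,6],[31,0],[34,2],[37,0],[42,13],[44,0],[46,13],[50,0]]
[[3,5],[11,0],[17,5],[18,10],[25,15],[28,8],[30,6],[31,0],[34,2],[36,14],[37,0],[42,13],[44,0],[46,13],[50,0]]
[[3,5],[11,0],[17,5],[18,10],[25,15],[28,8],[30,6],[31,0],[34,2],[36,14],[37,0],[42,13],[44,0],[46,13],[50,0]]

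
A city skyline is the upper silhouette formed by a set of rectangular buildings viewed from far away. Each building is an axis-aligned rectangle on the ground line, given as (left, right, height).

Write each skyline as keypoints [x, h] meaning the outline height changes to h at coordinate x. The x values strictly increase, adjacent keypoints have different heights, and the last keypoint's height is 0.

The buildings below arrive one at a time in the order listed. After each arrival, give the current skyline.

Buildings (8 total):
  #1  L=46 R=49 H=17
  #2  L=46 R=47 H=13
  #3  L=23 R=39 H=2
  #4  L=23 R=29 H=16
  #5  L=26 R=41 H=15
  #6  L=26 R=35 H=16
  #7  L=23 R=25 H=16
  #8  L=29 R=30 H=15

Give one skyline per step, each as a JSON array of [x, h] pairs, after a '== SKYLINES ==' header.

== SKYLINES ==
[[46,17],[49,0]]
[[46,17],[49,0]]
[[23,2],[39,0],[46,17],[49,0]]
[[23,16],[29,2],[39,0],[46,17],[49,0]]
[[23,16],[29,15],[41,0],[46,17],[49,0]]
[[23,16],[35,15],[41,0],[46,17],[49,0]]
[[23,16],[35,15],[41,0],[46,17],[49,0]]
[[23,16],[35,15],[41,0],[46,17],[49,0]]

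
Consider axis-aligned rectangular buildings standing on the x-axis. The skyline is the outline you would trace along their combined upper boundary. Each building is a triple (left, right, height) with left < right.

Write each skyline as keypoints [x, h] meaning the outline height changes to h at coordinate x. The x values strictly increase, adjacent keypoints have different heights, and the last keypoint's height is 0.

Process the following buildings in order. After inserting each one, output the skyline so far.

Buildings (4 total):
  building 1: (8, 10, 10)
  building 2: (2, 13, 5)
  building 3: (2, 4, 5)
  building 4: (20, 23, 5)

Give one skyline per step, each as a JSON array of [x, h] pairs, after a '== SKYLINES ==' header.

== SKYLINES ==
[[8,10],[10,0]]
[[2,5],[8,10],[10,5],[13,0]]
[[2,5],[8,10],[10,5],[13,0]]
[[2,5],[8,10],[10,5],[13,0],[20,5],[23,0]]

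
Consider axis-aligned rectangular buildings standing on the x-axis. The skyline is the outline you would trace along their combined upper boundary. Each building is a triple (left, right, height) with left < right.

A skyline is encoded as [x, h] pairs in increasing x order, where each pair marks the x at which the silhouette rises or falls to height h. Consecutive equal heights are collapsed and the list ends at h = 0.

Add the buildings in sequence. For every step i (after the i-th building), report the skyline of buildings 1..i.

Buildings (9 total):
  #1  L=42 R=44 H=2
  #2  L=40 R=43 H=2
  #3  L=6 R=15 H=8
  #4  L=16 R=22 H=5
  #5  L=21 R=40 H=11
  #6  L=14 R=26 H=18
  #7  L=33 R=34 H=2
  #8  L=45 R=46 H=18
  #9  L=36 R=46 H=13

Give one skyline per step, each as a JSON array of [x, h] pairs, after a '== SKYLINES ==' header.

== SKYLINES ==
[[42,2],[44,0]]
[[40,2],[44,0]]
[[6,8],[15,0],[40,2],[44,0]]
[[6,8],[15,0],[16,5],[22,0],[40,2],[44,0]]
[[6,8],[15,0],[16,5],[21,11],[40,2],[44,0]]
[[6,8],[14,18],[26,11],[40,2],[44,0]]
[[6,8],[14,18],[26,11],[40,2],[44,0]]
[[6,8],[14,18],[26,11],[40,2],[44,0],[45,18],[46,0]]
[[6,8],[14,18],[26,11],[36,13],[45,18],[46,0]]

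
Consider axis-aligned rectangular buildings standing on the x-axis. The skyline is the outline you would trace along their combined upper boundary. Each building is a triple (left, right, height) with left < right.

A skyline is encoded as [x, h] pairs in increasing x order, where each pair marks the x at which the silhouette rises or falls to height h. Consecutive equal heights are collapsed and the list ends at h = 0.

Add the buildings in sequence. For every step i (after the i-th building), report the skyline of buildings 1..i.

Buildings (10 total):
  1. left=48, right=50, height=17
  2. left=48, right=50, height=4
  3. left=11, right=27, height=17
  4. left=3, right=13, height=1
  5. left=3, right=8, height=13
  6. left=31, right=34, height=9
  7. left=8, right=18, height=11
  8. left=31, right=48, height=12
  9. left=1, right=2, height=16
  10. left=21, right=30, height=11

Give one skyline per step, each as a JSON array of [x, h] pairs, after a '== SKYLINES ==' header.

== SKYLINES ==
[[48,17],[50,0]]
[[48,17],[50,0]]
[[11,17],[27,0],[48,17],[50,0]]
[[3,1],[11,17],[27,0],[48,17],[50,0]]
[[3,13],[8,1],[11,17],[27,0],[48,17],[50,0]]
[[3,13],[8,1],[11,17],[27,0],[31,9],[34,0],[48,17],[50,0]]
[[3,13],[8,11],[11,17],[27,0],[31,9],[34,0],[48,17],[50,0]]
[[3,13],[8,11],[11,17],[27,0],[31,12],[48,17],[50,0]]
[[1,16],[2,0],[3,13],[8,11],[11,17],[27,0],[31,12],[48,17],[50,0]]
[[1,16],[2,0],[3,13],[8,11],[11,17],[27,11],[30,0],[31,12],[48,17],[50,0]]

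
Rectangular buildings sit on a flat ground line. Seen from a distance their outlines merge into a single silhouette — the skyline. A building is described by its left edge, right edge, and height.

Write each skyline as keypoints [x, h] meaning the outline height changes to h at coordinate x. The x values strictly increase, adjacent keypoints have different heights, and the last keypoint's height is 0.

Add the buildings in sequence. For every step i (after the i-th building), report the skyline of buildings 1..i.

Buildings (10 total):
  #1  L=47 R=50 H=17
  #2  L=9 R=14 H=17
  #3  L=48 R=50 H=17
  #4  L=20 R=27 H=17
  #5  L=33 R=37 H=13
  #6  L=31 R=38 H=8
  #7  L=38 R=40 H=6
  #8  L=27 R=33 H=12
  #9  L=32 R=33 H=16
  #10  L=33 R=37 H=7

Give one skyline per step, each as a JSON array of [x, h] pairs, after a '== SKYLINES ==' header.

== SKYLINES ==
[[47,17],[50,0]]
[[9,17],[14,0],[47,17],[50,0]]
[[9,17],[14,0],[47,17],[50,0]]
[[9,17],[14,0],[20,17],[27,0],[47,17],[50,0]]
[[9,17],[14,0],[20,17],[27,0],[33,13],[37,0],[47,17],[50,0]]
[[9,17],[14,0],[20,17],[27,0],[31,8],[33,13],[37,8],[38,0],[47,17],[50,0]]
[[9,17],[14,0],[20,17],[27,0],[31,8],[33,13],[37,8],[38,6],[40,0],[47,17],[50,0]]
[[9,17],[14,0],[20,17],[27,12],[33,13],[37,8],[38,6],[40,0],[47,17],[50,0]]
[[9,17],[14,0],[20,17],[27,12],[32,16],[33,13],[37,8],[38,6],[40,0],[47,17],[50,0]]
[[9,17],[14,0],[20,17],[27,12],[32,16],[33,13],[37,8],[38,6],[40,0],[47,17],[50,0]]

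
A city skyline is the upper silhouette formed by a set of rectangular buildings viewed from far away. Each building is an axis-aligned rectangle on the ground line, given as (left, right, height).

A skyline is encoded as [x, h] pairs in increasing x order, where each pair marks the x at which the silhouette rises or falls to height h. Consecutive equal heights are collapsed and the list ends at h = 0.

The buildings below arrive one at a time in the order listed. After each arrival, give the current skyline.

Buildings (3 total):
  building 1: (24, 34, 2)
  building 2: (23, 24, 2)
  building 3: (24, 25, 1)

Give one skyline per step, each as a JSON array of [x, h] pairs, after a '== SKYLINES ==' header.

== SKYLINES ==
[[24,2],[34,0]]
[[23,2],[34,0]]
[[23,2],[34,0]]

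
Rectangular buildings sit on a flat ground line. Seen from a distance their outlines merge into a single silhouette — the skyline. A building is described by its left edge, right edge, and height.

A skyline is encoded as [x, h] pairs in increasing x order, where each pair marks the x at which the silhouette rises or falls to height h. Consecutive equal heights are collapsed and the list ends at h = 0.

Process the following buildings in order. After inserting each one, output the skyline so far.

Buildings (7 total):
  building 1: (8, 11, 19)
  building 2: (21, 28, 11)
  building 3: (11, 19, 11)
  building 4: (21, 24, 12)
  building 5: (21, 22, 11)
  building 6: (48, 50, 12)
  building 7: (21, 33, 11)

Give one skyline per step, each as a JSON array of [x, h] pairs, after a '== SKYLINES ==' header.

== SKYLINES ==
[[8,19],[11,0]]
[[8,19],[11,0],[21,11],[28,0]]
[[8,19],[11,11],[19,0],[21,11],[28,0]]
[[8,19],[11,11],[19,0],[21,12],[24,11],[28,0]]
[[8,19],[11,11],[19,0],[21,12],[24,11],[28,0]]
[[8,19],[11,11],[19,0],[21,12],[24,11],[28,0],[48,12],[50,0]]
[[8,19],[11,11],[19,0],[21,12],[24,11],[33,0],[48,12],[50,0]]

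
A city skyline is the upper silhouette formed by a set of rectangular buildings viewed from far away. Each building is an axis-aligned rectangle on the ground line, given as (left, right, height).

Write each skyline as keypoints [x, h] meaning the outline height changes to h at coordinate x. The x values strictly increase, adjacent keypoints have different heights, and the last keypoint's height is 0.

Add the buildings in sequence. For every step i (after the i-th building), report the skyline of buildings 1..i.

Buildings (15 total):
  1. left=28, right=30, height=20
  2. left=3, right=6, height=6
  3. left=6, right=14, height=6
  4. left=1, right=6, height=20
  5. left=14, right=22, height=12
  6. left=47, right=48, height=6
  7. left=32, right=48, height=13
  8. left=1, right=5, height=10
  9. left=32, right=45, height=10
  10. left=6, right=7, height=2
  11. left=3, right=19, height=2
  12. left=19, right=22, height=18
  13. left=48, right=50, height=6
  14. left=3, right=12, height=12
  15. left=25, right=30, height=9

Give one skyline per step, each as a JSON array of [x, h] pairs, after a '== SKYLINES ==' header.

== SKYLINES ==
[[28,20],[30,0]]
[[3,6],[6,0],[28,20],[30,0]]
[[3,6],[14,0],[28,20],[30,0]]
[[1,20],[6,6],[14,0],[28,20],[30,0]]
[[1,20],[6,6],[14,12],[22,0],[28,20],[30,0]]
[[1,20],[6,6],[14,12],[22,0],[28,20],[30,0],[47,6],[48,0]]
[[1,20],[6,6],[14,12],[22,0],[28,20],[30,0],[32,13],[48,0]]
[[1,20],[6,6],[14,12],[22,0],[28,20],[30,0],[32,13],[48,0]]
[[1,20],[6,6],[14,12],[22,0],[28,20],[30,0],[32,13],[48,0]]
[[1,20],[6,6],[14,12],[22,0],[28,20],[30,0],[32,13],[48,0]]
[[1,20],[6,6],[14,12],[22,0],[28,20],[30,0],[32,13],[48,0]]
[[1,20],[6,6],[14,12],[19,18],[22,0],[28,20],[30,0],[32,13],[48,0]]
[[1,20],[6,6],[14,12],[19,18],[22,0],[28,20],[30,0],[32,13],[48,6],[50,0]]
[[1,20],[6,12],[12,6],[14,12],[19,18],[22,0],[28,20],[30,0],[32,13],[48,6],[50,0]]
[[1,20],[6,12],[12,6],[14,12],[19,18],[22,0],[25,9],[28,20],[30,0],[32,13],[48,6],[50,0]]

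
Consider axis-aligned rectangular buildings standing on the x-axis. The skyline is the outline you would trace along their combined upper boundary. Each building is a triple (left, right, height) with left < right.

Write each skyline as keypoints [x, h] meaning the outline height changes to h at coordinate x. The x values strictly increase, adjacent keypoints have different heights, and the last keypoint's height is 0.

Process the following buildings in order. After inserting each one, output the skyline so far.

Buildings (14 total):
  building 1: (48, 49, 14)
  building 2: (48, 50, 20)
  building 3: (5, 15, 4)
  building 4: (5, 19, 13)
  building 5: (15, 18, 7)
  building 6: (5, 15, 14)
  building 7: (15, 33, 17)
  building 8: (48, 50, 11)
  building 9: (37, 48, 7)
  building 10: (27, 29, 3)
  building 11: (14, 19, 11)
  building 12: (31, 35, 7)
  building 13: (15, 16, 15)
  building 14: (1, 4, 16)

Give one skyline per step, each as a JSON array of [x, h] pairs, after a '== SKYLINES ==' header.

== SKYLINES ==
[[48,14],[49,0]]
[[48,20],[50,0]]
[[5,4],[15,0],[48,20],[50,0]]
[[5,13],[19,0],[48,20],[50,0]]
[[5,13],[19,0],[48,20],[50,0]]
[[5,14],[15,13],[19,0],[48,20],[50,0]]
[[5,14],[15,17],[33,0],[48,20],[50,0]]
[[5,14],[15,17],[33,0],[48,20],[50,0]]
[[5,14],[15,17],[33,0],[37,7],[48,20],[50,0]]
[[5,14],[15,17],[33,0],[37,7],[48,20],[50,0]]
[[5,14],[15,17],[33,0],[37,7],[48,20],[50,0]]
[[5,14],[15,17],[33,7],[35,0],[37,7],[48,20],[50,0]]
[[5,14],[15,17],[33,7],[35,0],[37,7],[48,20],[50,0]]
[[1,16],[4,0],[5,14],[15,17],[33,7],[35,0],[37,7],[48,20],[50,0]]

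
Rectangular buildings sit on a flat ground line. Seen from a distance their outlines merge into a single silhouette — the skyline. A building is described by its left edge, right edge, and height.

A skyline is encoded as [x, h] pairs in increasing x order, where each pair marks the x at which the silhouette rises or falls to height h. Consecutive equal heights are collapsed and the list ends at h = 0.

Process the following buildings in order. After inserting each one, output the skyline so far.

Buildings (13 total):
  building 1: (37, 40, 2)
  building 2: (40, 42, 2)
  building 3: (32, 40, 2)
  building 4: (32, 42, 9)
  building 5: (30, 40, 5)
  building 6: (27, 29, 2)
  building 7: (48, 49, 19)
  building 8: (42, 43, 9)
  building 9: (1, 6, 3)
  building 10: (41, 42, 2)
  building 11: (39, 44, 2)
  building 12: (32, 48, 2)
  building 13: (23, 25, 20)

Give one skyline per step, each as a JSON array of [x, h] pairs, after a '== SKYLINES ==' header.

== SKYLINES ==
[[37,2],[40,0]]
[[37,2],[42,0]]
[[32,2],[42,0]]
[[32,9],[42,0]]
[[30,5],[32,9],[42,0]]
[[27,2],[29,0],[30,5],[32,9],[42,0]]
[[27,2],[29,0],[30,5],[32,9],[42,0],[48,19],[49,0]]
[[27,2],[29,0],[30,5],[32,9],[43,0],[48,19],[49,0]]
[[1,3],[6,0],[27,2],[29,0],[30,5],[32,9],[43,0],[48,19],[49,0]]
[[1,3],[6,0],[27,2],[29,0],[30,5],[32,9],[43,0],[48,19],[49,0]]
[[1,3],[6,0],[27,2],[29,0],[30,5],[32,9],[43,2],[44,0],[48,19],[49,0]]
[[1,3],[6,0],[27,2],[29,0],[30,5],[32,9],[43,2],[48,19],[49,0]]
[[1,3],[6,0],[23,20],[25,0],[27,2],[29,0],[30,5],[32,9],[43,2],[48,19],[49,0]]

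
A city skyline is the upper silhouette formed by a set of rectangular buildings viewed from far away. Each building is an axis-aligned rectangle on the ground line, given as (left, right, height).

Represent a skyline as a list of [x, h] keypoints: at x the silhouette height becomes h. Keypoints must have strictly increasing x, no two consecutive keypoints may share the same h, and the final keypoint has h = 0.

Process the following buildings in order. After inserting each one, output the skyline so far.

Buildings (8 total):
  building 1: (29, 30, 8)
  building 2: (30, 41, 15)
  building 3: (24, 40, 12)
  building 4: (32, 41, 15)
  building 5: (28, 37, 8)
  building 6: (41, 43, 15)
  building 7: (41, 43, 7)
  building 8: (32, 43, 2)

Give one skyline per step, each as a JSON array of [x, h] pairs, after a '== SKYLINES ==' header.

== SKYLINES ==
[[29,8],[30,0]]
[[29,8],[30,15],[41,0]]
[[24,12],[30,15],[41,0]]
[[24,12],[30,15],[41,0]]
[[24,12],[30,15],[41,0]]
[[24,12],[30,15],[43,0]]
[[24,12],[30,15],[43,0]]
[[24,12],[30,15],[43,0]]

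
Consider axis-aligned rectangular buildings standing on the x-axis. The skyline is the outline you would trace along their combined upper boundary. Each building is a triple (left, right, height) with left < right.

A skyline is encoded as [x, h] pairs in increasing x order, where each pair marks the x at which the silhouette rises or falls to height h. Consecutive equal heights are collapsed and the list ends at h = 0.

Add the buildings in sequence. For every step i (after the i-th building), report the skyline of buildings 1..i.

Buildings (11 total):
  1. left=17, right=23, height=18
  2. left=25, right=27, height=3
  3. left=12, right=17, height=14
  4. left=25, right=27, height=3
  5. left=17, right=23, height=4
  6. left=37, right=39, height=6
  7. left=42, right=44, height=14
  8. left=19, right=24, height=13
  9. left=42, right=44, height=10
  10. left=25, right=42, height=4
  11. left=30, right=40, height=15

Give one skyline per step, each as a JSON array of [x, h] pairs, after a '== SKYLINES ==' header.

== SKYLINES ==
[[17,18],[23,0]]
[[17,18],[23,0],[25,3],[27,0]]
[[12,14],[17,18],[23,0],[25,3],[27,0]]
[[12,14],[17,18],[23,0],[25,3],[27,0]]
[[12,14],[17,18],[23,0],[25,3],[27,0]]
[[12,14],[17,18],[23,0],[25,3],[27,0],[37,6],[39,0]]
[[12,14],[17,18],[23,0],[25,3],[27,0],[37,6],[39,0],[42,14],[44,0]]
[[12,14],[17,18],[23,13],[24,0],[25,3],[27,0],[37,6],[39,0],[42,14],[44,0]]
[[12,14],[17,18],[23,13],[24,0],[25,3],[27,0],[37,6],[39,0],[42,14],[44,0]]
[[12,14],[17,18],[23,13],[24,0],[25,4],[37,6],[39,4],[42,14],[44,0]]
[[12,14],[17,18],[23,13],[24,0],[25,4],[30,15],[40,4],[42,14],[44,0]]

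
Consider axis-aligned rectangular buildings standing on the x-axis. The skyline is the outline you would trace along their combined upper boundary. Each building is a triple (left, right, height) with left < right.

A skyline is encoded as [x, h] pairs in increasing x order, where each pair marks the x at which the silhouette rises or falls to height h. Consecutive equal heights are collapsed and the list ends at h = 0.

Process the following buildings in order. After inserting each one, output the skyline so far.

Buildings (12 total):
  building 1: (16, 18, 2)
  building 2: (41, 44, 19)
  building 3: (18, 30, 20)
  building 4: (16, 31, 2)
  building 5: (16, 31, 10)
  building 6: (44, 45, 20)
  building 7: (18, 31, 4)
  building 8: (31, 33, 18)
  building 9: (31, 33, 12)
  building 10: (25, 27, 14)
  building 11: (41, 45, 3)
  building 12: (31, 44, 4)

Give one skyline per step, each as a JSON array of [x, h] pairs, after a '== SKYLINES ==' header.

== SKYLINES ==
[[16,2],[18,0]]
[[16,2],[18,0],[41,19],[44,0]]
[[16,2],[18,20],[30,0],[41,19],[44,0]]
[[16,2],[18,20],[30,2],[31,0],[41,19],[44,0]]
[[16,10],[18,20],[30,10],[31,0],[41,19],[44,0]]
[[16,10],[18,20],[30,10],[31,0],[41,19],[44,20],[45,0]]
[[16,10],[18,20],[30,10],[31,0],[41,19],[44,20],[45,0]]
[[16,10],[18,20],[30,10],[31,18],[33,0],[41,19],[44,20],[45,0]]
[[16,10],[18,20],[30,10],[31,18],[33,0],[41,19],[44,20],[45,0]]
[[16,10],[18,20],[30,10],[31,18],[33,0],[41,19],[44,20],[45,0]]
[[16,10],[18,20],[30,10],[31,18],[33,0],[41,19],[44,20],[45,0]]
[[16,10],[18,20],[30,10],[31,18],[33,4],[41,19],[44,20],[45,0]]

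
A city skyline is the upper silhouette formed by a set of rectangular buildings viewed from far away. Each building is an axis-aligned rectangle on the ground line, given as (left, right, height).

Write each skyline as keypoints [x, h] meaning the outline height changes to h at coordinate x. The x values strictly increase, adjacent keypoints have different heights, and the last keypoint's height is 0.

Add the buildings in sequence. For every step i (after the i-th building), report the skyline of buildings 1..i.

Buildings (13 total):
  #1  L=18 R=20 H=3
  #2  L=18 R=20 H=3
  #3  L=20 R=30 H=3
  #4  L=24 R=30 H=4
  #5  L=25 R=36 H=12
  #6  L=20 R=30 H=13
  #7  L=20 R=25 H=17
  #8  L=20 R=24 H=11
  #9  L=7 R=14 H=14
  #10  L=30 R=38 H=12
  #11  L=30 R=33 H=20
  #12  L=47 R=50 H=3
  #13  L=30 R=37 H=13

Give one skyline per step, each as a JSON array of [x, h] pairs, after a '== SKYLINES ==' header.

== SKYLINES ==
[[18,3],[20,0]]
[[18,3],[20,0]]
[[18,3],[30,0]]
[[18,3],[24,4],[30,0]]
[[18,3],[24,4],[25,12],[36,0]]
[[18,3],[20,13],[30,12],[36,0]]
[[18,3],[20,17],[25,13],[30,12],[36,0]]
[[18,3],[20,17],[25,13],[30,12],[36,0]]
[[7,14],[14,0],[18,3],[20,17],[25,13],[30,12],[36,0]]
[[7,14],[14,0],[18,3],[20,17],[25,13],[30,12],[38,0]]
[[7,14],[14,0],[18,3],[20,17],[25,13],[30,20],[33,12],[38,0]]
[[7,14],[14,0],[18,3],[20,17],[25,13],[30,20],[33,12],[38,0],[47,3],[50,0]]
[[7,14],[14,0],[18,3],[20,17],[25,13],[30,20],[33,13],[37,12],[38,0],[47,3],[50,0]]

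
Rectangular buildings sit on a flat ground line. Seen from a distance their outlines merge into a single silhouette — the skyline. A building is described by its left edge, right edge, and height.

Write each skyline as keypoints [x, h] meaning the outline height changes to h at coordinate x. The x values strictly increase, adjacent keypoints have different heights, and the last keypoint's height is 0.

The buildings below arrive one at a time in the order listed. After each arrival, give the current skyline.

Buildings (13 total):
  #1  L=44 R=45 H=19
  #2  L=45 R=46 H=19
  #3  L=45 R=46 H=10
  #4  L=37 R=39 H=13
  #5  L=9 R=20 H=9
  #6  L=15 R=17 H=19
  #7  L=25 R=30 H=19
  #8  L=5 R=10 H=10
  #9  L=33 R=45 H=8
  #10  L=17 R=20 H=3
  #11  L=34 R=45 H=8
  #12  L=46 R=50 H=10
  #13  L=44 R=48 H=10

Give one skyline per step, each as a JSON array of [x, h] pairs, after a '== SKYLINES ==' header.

== SKYLINES ==
[[44,19],[45,0]]
[[44,19],[46,0]]
[[44,19],[46,0]]
[[37,13],[39,0],[44,19],[46,0]]
[[9,9],[20,0],[37,13],[39,0],[44,19],[46,0]]
[[9,9],[15,19],[17,9],[20,0],[37,13],[39,0],[44,19],[46,0]]
[[9,9],[15,19],[17,9],[20,0],[25,19],[30,0],[37,13],[39,0],[44,19],[46,0]]
[[5,10],[10,9],[15,19],[17,9],[20,0],[25,19],[30,0],[37,13],[39,0],[44,19],[46,0]]
[[5,10],[10,9],[15,19],[17,9],[20,0],[25,19],[30,0],[33,8],[37,13],[39,8],[44,19],[46,0]]
[[5,10],[10,9],[15,19],[17,9],[20,0],[25,19],[30,0],[33,8],[37,13],[39,8],[44,19],[46,0]]
[[5,10],[10,9],[15,19],[17,9],[20,0],[25,19],[30,0],[33,8],[37,13],[39,8],[44,19],[46,0]]
[[5,10],[10,9],[15,19],[17,9],[20,0],[25,19],[30,0],[33,8],[37,13],[39,8],[44,19],[46,10],[50,0]]
[[5,10],[10,9],[15,19],[17,9],[20,0],[25,19],[30,0],[33,8],[37,13],[39,8],[44,19],[46,10],[50,0]]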